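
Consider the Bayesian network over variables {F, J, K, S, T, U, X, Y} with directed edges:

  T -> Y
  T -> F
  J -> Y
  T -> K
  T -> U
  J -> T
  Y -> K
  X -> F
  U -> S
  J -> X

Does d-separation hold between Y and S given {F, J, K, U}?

There are 4 undirected paths between Y and S; checking each against the conditioning set {F, J, K, U}:
  1. Y → K ← T → U → S — K:collider[open]; T:fork[open]; U:chain[blocks] ⇒ blocked
  2. Y ← T → U → S — T:fork[open]; U:chain[blocks] ⇒ blocked
  3. Y ← J → X → F ← T → U → S — J:fork[blocks]; X:chain[open]; F:collider[open]; T:fork[open]; U:chain[blocks] ⇒ blocked
  4. Y ← J → T → U → S — J:fork[blocks]; T:chain[open]; U:chain[blocks] ⇒ blocked
Since every path is blocked, d-separation holds.

Yes — Y and S are d-separated given {F, J, K, U}.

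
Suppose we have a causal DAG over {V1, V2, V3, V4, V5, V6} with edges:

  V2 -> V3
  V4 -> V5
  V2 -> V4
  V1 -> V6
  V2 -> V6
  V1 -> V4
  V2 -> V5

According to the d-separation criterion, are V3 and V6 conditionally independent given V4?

No

There are 3 undirected paths between V3 and V6; checking each against the conditioning set {V4}:
  1. V3 ← V2 → V4 ← V1 → V6 — V2:fork[open]; V4:collider[open]; V1:fork[open] ⇒ active
  2. V3 ← V2 → V6 — V2:fork[open] ⇒ active
  3. V3 ← V2 → V5 ← V4 ← V1 → V6 — V2:fork[open]; V5:collider[blocks]; V4:chain[blocks]; V1:fork[open] ⇒ blocked
Because an active path exists, V3 and V6 are not d-separated.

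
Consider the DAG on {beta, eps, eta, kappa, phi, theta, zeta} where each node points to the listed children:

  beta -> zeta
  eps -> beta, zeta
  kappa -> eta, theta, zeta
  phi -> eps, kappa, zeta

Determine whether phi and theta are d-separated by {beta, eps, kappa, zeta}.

Yes — phi and theta are d-separated given {beta, eps, kappa, zeta}.

4 paths connect phi and theta; each must be blocked for d-separation to hold:
Path 1: phi → zeta ← kappa → theta
  kappa is a fork here and kappa is conditioned on, so the path is blocked at kappa.
Path 2: phi → kappa → theta
  kappa is a chain here and kappa is conditioned on, so the path is blocked at kappa.
Path 3: phi → eps → zeta ← kappa → theta
  eps is a chain here and eps is conditioned on, so the path is blocked at eps.
Path 4: phi → eps → beta → zeta ← kappa → theta
  eps is a chain here and eps is conditioned on, so the path is blocked at eps.
Since every path is blocked, d-separation holds.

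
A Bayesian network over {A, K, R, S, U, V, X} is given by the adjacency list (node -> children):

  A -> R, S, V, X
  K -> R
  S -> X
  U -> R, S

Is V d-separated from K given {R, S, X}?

No

Enumerating the 3 paths from V to K and testing each for blocking by {R, S, X}:
Path 1: V ← A → S ← U → R ← K
  A is a fork and A is not conditioned on; S is a collider and S is conditioned on, which opens it; U is a fork and U is not conditioned on; R is a collider and R is conditioned on, which opens it — no node blocks this path, so it is active.
Path 2: V ← A → X ← S ← U → R ← K
  S is a chain here and S is conditioned on, so the path is blocked at S.
Path 3: V ← A → R ← K
  A is a fork and A is not conditioned on; R is a collider and R is conditioned on, which opens it — no node blocks this path, so it is active.
Since the path V ← A → S ← U → R ← K is active, V and K are not d-separated given {R, S, X}.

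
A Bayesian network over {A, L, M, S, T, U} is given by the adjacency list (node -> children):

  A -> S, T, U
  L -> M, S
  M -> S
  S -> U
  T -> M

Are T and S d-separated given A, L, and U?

No — T and S are not d-separated given {A, L, U}.

Enumerating the 4 paths from T to S and testing each for blocking by {A, L, U}:
  1. T ← A → S — A:fork[blocks] ⇒ blocked
  2. T ← A → U ← S — A:fork[blocks]; U:collider[open] ⇒ blocked
  3. T → M → S — M:chain[open] ⇒ active
  4. T → M ← L → S — M:collider[open]; L:fork[blocks] ⇒ blocked
At least one path is unblocked, so d-separation fails.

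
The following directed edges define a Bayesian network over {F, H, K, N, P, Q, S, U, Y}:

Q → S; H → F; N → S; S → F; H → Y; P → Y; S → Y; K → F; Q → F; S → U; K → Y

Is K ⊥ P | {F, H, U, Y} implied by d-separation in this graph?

4 paths connect K and P; each must be blocked for d-separation to hold:
Path 1: K → F ← Q → S → Y ← P
  F is a collider and F is conditioned on, which opens it; Q is a fork and Q is not conditioned on; S is a chain and S is not conditioned on; Y is a collider and Y is conditioned on, which opens it — no node blocks this path, so it is active.
Path 2: K → F ← S → Y ← P
  F is a collider and F is conditioned on, which opens it; S is a fork and S is not conditioned on; Y is a collider and Y is conditioned on, which opens it — no node blocks this path, so it is active.
Path 3: K → F ← H → Y ← P
  H is a fork here and H is conditioned on, so the path is blocked at H.
Path 4: K → Y ← P
  Y is a collider and Y is conditioned on, which opens it — no node blocks this path, so it is active.
Because an active path exists, K and P are not d-separated.

No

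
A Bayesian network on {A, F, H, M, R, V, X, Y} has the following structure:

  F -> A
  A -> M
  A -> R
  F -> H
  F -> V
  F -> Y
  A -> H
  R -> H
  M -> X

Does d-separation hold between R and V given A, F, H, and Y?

Yes

Enumerating the 4 paths from R to V and testing each for blocking by {A, F, H, Y}:
Path 1: R → H ← A ← F → V
  A is a chain here and A is conditioned on, so the path is blocked at A.
Path 2: R → H ← F → V
  F is a fork here and F is conditioned on, so the path is blocked at F.
Path 3: R ← A → H ← F → V
  A is a fork here and A is conditioned on, so the path is blocked at A.
Path 4: R ← A ← F → V
  A is a chain here and A is conditioned on, so the path is blocked at A.
All paths are blocked; R ⊥ V | {A, F, H, Y} holds.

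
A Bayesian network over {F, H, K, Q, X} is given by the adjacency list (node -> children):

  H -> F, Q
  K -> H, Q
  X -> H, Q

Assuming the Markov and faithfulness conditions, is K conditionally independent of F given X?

No — K and F are not d-separated given {X}.

There are 3 undirected paths between K and F; checking each against the conditioning set {X}:
Path 1: K → Q ← X → H → F
  Q is a collider here and neither Q nor any of its descendants is conditioned on, so the collider stays closed — the path is blocked at Q.
Path 2: K → Q ← H → F
  Q is a collider here and neither Q nor any of its descendants is conditioned on, so the collider stays closed — the path is blocked at Q.
Path 3: K → H → F
  H is a chain and H is not conditioned on — no node blocks this path, so it is active.
Since the path K → H → F is active, K and F are not d-separated given {X}.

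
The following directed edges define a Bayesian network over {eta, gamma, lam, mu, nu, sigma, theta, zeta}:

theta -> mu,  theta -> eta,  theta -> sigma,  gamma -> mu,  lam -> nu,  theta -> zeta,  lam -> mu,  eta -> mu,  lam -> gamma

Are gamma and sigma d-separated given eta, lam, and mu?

There are 4 undirected paths between gamma and sigma; checking each against the conditioning set {eta, lam, mu}:
Path 1: gamma → mu ← theta → sigma
  mu is a collider and mu is conditioned on, which opens it; theta is a fork and theta is not conditioned on — no node blocks this path, so it is active.
Path 2: gamma → mu ← eta ← theta → sigma
  eta is a chain here and eta is conditioned on, so the path is blocked at eta.
Path 3: gamma ← lam → mu ← theta → sigma
  lam is a fork here and lam is conditioned on, so the path is blocked at lam.
Path 4: gamma ← lam → mu ← eta ← theta → sigma
  lam is a fork here and lam is conditioned on, so the path is blocked at lam.
At least one path is unblocked, so d-separation fails.

No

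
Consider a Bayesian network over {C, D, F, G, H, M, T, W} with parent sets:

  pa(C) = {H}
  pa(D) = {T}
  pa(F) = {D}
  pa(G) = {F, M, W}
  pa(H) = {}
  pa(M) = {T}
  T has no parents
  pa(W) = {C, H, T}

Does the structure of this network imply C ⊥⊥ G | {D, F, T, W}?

Yes — C and G are d-separated given {D, F, T, W}.

There are 6 undirected paths between C and G; checking each against the conditioning set {D, F, T, W}:
  1. C → W ← T → D → F → G — W:collider[open]; T:fork[blocks]; D:chain[blocks]; F:chain[blocks] ⇒ blocked
  2. C → W ← T → M → G — W:collider[open]; T:fork[blocks]; M:chain[open] ⇒ blocked
  3. C → W → G — W:chain[blocks] ⇒ blocked
  4. C ← H → W ← T → D → F → G — H:fork[open]; W:collider[open]; T:fork[blocks]; D:chain[blocks]; F:chain[blocks] ⇒ blocked
  5. C ← H → W ← T → M → G — H:fork[open]; W:collider[open]; T:fork[blocks]; M:chain[open] ⇒ blocked
  6. C ← H → W → G — H:fork[open]; W:chain[blocks] ⇒ blocked
Since every path is blocked, d-separation holds.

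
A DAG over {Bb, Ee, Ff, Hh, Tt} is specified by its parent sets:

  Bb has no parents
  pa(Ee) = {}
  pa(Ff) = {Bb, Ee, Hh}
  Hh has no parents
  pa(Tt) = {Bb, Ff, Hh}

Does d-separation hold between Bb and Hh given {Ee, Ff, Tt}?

No

4 paths connect Bb and Hh; each must be blocked for d-separation to hold:
  1. Bb → Ff → Tt ← Hh — Ff:chain[blocks]; Tt:collider[open] ⇒ blocked
  2. Bb → Ff ← Hh — Ff:collider[open] ⇒ active
  3. Bb → Tt ← Ff ← Hh — Tt:collider[open]; Ff:chain[blocks] ⇒ blocked
  4. Bb → Tt ← Hh — Tt:collider[open] ⇒ active
Because an active path exists, Bb and Hh are not d-separated.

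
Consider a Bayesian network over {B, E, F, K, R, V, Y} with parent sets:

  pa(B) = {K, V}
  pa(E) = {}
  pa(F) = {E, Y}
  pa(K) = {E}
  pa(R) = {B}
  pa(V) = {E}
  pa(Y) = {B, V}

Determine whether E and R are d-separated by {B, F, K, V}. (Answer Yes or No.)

Yes

Enumerating the 5 paths from E to R and testing each for blocking by {B, F, K, V}:
Path 1: E → V → B → R
  V is a chain here and V is conditioned on, so the path is blocked at V.
Path 2: E → V → Y ← B → R
  V is a chain here and V is conditioned on, so the path is blocked at V.
Path 3: E → F ← Y ← V → B → R
  V is a fork here and V is conditioned on, so the path is blocked at V.
Path 4: E → F ← Y ← B → R
  B is a fork here and B is conditioned on, so the path is blocked at B.
Path 5: E → K → B → R
  K is a chain here and K is conditioned on, so the path is blocked at K.
Since every path is blocked, d-separation holds.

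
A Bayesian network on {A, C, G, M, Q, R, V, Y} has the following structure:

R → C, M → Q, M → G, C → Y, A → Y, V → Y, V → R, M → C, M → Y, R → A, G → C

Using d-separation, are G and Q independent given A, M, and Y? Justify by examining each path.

5 paths connect G and Q; each must be blocked for d-separation to hold:
Path 1: G ← M → Q
  M is a fork here and M is conditioned on, so the path is blocked at M.
Path 2: G → C ← M → Q
  M is a fork here and M is conditioned on, so the path is blocked at M.
Path 3: G → C → Y ← M → Q
  M is a fork here and M is conditioned on, so the path is blocked at M.
Path 4: G → C ← R ← V → Y ← M → Q
  M is a fork here and M is conditioned on, so the path is blocked at M.
Path 5: G → C ← R → A → Y ← M → Q
  A is a chain here and A is conditioned on, so the path is blocked at A.
All paths are blocked; G ⊥ Q | {A, M, Y} holds.

Yes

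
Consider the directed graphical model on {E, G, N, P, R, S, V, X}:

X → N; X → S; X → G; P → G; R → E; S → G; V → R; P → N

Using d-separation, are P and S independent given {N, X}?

We examine all 4 paths between P and S:
Path 1: P → N ← X → G ← S
  X is a fork here and X is conditioned on, so the path is blocked at X.
Path 2: P → N ← X → S
  X is a fork here and X is conditioned on, so the path is blocked at X.
Path 3: P → G ← S
  G is a collider here and neither G nor any of its descendants is conditioned on, so the collider stays closed — the path is blocked at G.
Path 4: P → G ← X → S
  G is a collider here and neither G nor any of its descendants is conditioned on, so the collider stays closed — the path is blocked at G.
Since every path is blocked, d-separation holds.

Yes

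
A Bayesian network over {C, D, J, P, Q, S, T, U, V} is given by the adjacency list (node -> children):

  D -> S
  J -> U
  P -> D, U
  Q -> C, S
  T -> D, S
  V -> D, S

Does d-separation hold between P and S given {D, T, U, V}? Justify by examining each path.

Yes

There are 3 undirected paths between P and S; checking each against the conditioning set {D, T, U, V}:
Path 1: P → D → S
  D is a chain here and D is conditioned on, so the path is blocked at D.
Path 2: P → D ← T → S
  T is a fork here and T is conditioned on, so the path is blocked at T.
Path 3: P → D ← V → S
  V is a fork here and V is conditioned on, so the path is blocked at V.
All paths are blocked; P ⊥ S | {D, T, U, V} holds.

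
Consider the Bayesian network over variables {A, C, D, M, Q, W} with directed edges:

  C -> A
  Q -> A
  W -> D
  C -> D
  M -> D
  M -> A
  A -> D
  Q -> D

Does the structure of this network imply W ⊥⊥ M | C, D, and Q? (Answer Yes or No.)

No

We examine all 4 paths between W and M:
  1. W → D ← M — D:collider[open] ⇒ active
  2. W → D ← C → A ← M — D:collider[open]; C:fork[blocks]; A:collider[open] ⇒ blocked
  3. W → D ← Q → A ← M — D:collider[open]; Q:fork[blocks]; A:collider[open] ⇒ blocked
  4. W → D ← A ← M — D:collider[open]; A:chain[open] ⇒ active
At least one path is unblocked, so d-separation fails.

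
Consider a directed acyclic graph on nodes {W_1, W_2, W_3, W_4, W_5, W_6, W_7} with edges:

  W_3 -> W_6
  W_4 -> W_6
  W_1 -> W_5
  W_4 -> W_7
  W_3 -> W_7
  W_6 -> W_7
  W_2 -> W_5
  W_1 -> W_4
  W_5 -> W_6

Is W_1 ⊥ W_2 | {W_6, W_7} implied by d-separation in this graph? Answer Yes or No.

No

Enumerating the 4 paths from W_1 to W_2 and testing each for blocking by {W_6, W_7}:
Path 1: W_1 → W_5 ← W_2
  W_5 is a collider and its descendant W_7 is conditioned on, which opens it — no node blocks this path, so it is active.
Path 2: W_1 → W_4 → W_7 ← W_6 ← W_5 ← W_2
  W_6 is a chain here and W_6 is conditioned on, so the path is blocked at W_6.
Path 3: W_1 → W_4 → W_7 ← W_3 → W_6 ← W_5 ← W_2
  W_4 is a chain and W_4 is not conditioned on; W_7 is a collider and W_7 is conditioned on, which opens it; W_3 is a fork and W_3 is not conditioned on; W_6 is a collider and W_6 is conditioned on, which opens it; W_5 is a chain and W_5 is not conditioned on — no node blocks this path, so it is active.
Path 4: W_1 → W_4 → W_6 ← W_5 ← W_2
  W_4 is a chain and W_4 is not conditioned on; W_6 is a collider and W_6 is conditioned on, which opens it; W_5 is a chain and W_5 is not conditioned on — no node blocks this path, so it is active.
Since the path W_1 → W_5 ← W_2 is active, W_1 and W_2 are not d-separated given {W_6, W_7}.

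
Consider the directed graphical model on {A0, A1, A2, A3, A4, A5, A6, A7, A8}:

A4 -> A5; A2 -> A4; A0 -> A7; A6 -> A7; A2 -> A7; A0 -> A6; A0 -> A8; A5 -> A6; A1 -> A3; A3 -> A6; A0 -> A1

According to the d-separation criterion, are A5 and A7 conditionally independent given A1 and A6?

No

Enumerating the 4 paths from A5 to A7 and testing each for blocking by {A1, A6}:
  1. A5 → A6 ← A0 → A7 — A6:collider[open]; A0:fork[open] ⇒ active
  2. A5 → A6 → A7 — A6:chain[blocks] ⇒ blocked
  3. A5 → A6 ← A3 ← A1 ← A0 → A7 — A6:collider[open]; A3:chain[open]; A1:chain[blocks]; A0:fork[open] ⇒ blocked
  4. A5 ← A4 ← A2 → A7 — A4:chain[open]; A2:fork[open] ⇒ active
Because an active path exists, A5 and A7 are not d-separated.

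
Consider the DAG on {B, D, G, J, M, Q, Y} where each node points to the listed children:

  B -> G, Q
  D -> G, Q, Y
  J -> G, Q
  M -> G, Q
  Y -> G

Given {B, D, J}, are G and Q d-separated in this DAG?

No

Enumerating the 5 paths from G to Q and testing each for blocking by {B, D, J}:
Path 1: G ← D → Q
  D is a fork here and D is conditioned on, so the path is blocked at D.
Path 2: G ← B → Q
  B is a fork here and B is conditioned on, so the path is blocked at B.
Path 3: G ← Y ← D → Q
  D is a fork here and D is conditioned on, so the path is blocked at D.
Path 4: G ← J → Q
  J is a fork here and J is conditioned on, so the path is blocked at J.
Path 5: G ← M → Q
  M is a fork and M is not conditioned on — no node blocks this path, so it is active.
At least one path is unblocked, so d-separation fails.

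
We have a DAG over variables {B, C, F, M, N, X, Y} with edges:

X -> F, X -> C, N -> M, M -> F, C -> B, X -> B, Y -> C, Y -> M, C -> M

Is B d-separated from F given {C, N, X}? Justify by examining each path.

Yes — B and F are d-separated given {C, N, X}.

We examine all 6 paths between B and F:
  1. B ← X → F — X:fork[blocks] ⇒ blocked
  2. B ← X → C → M → F — X:fork[blocks]; C:chain[blocks]; M:chain[open] ⇒ blocked
  3. B ← X → C ← Y → M → F — X:fork[blocks]; C:collider[open]; Y:fork[open]; M:chain[open] ⇒ blocked
  4. B ← C ← X → F — C:chain[blocks]; X:fork[blocks] ⇒ blocked
  5. B ← C → M → F — C:fork[blocks]; M:chain[open] ⇒ blocked
  6. B ← C ← Y → M → F — C:chain[blocks]; Y:fork[open]; M:chain[open] ⇒ blocked
Since every path is blocked, d-separation holds.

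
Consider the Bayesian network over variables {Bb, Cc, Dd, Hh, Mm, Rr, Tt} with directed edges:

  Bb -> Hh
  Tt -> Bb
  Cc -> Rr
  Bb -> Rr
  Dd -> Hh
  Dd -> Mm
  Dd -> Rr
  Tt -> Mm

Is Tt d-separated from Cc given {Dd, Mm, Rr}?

No

We examine all 4 paths between Tt and Cc:
Path 1: Tt → Mm ← Dd → Rr ← Cc
  Dd is a fork here and Dd is conditioned on, so the path is blocked at Dd.
Path 2: Tt → Mm ← Dd → Hh ← Bb → Rr ← Cc
  Dd is a fork here and Dd is conditioned on, so the path is blocked at Dd.
Path 3: Tt → Bb → Rr ← Cc
  Bb is a chain and Bb is not conditioned on; Rr is a collider and Rr is conditioned on, which opens it — no node blocks this path, so it is active.
Path 4: Tt → Bb → Hh ← Dd → Rr ← Cc
  Hh is a collider here and neither Hh nor any of its descendants is conditioned on, so the collider stays closed — the path is blocked at Hh.
Since the path Tt → Bb → Rr ← Cc is active, Tt and Cc are not d-separated given {Dd, Mm, Rr}.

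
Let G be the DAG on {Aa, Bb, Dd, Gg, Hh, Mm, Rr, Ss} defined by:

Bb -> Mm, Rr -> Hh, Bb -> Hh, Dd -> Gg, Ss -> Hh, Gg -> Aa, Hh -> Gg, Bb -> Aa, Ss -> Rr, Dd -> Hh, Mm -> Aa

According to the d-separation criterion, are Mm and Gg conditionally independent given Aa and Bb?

There are 6 undirected paths between Mm and Gg; checking each against the conditioning set {Aa, Bb}:
Path 1: Mm → Aa ← Gg
  Aa is a collider and Aa is conditioned on, which opens it — no node blocks this path, so it is active.
Path 2: Mm → Aa ← Bb → Hh ← Dd → Gg
  Bb is a fork here and Bb is conditioned on, so the path is blocked at Bb.
Path 3: Mm → Aa ← Bb → Hh → Gg
  Bb is a fork here and Bb is conditioned on, so the path is blocked at Bb.
Path 4: Mm ← Bb → Aa ← Gg
  Bb is a fork here and Bb is conditioned on, so the path is blocked at Bb.
Path 5: Mm ← Bb → Hh ← Dd → Gg
  Bb is a fork here and Bb is conditioned on, so the path is blocked at Bb.
Path 6: Mm ← Bb → Hh → Gg
  Bb is a fork here and Bb is conditioned on, so the path is blocked at Bb.
Because an active path exists, Mm and Gg are not d-separated.

No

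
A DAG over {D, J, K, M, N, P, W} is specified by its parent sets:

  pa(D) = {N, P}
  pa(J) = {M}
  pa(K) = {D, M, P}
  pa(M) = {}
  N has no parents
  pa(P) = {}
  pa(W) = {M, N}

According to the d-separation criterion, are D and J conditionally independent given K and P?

No

Enumerating the 3 paths from D to J and testing each for blocking by {K, P}:
Path 1: D ← P → K ← M → J
  P is a fork here and P is conditioned on, so the path is blocked at P.
Path 2: D ← N → W ← M → J
  W is a collider here and neither W nor any of its descendants is conditioned on, so the collider stays closed — the path is blocked at W.
Path 3: D → K ← M → J
  K is a collider and K is conditioned on, which opens it; M is a fork and M is not conditioned on — no node blocks this path, so it is active.
Since the path D → K ← M → J is active, D and J are not d-separated given {K, P}.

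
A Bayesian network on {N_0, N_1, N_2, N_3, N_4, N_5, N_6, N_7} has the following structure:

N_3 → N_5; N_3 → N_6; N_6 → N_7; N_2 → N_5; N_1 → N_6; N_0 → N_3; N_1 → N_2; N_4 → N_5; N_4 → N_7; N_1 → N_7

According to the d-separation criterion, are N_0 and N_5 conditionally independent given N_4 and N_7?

No

5 paths connect N_0 and N_5; each must be blocked for d-separation to hold:
Path 1: N_0 → N_3 → N_6 ← N_1 → N_2 → N_5
  N_3 is a chain and N_3 is not conditioned on; N_6 is a collider and its descendant N_7 is conditioned on, which opens it; N_1 is a fork and N_1 is not conditioned on; N_2 is a chain and N_2 is not conditioned on — no node blocks this path, so it is active.
Path 2: N_0 → N_3 → N_6 ← N_1 → N_7 ← N_4 → N_5
  N_4 is a fork here and N_4 is conditioned on, so the path is blocked at N_4.
Path 3: N_0 → N_3 → N_6 → N_7 ← N_1 → N_2 → N_5
  N_3 is a chain and N_3 is not conditioned on; N_6 is a chain and N_6 is not conditioned on; N_7 is a collider and N_7 is conditioned on, which opens it; N_1 is a fork and N_1 is not conditioned on; N_2 is a chain and N_2 is not conditioned on — no node blocks this path, so it is active.
Path 4: N_0 → N_3 → N_6 → N_7 ← N_4 → N_5
  N_4 is a fork here and N_4 is conditioned on, so the path is blocked at N_4.
Path 5: N_0 → N_3 → N_5
  N_3 is a chain and N_3 is not conditioned on — no node blocks this path, so it is active.
At least one path is unblocked, so d-separation fails.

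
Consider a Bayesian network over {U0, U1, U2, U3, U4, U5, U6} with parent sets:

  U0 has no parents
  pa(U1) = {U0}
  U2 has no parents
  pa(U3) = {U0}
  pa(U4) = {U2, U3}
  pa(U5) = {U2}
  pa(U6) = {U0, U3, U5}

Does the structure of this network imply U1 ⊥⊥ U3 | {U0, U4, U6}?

Yes

3 paths connect U1 and U3; each must be blocked for d-separation to hold:
Path 1: U1 ← U0 → U3
  U0 is a fork here and U0 is conditioned on, so the path is blocked at U0.
Path 2: U1 ← U0 → U6 ← U5 ← U2 → U4 ← U3
  U0 is a fork here and U0 is conditioned on, so the path is blocked at U0.
Path 3: U1 ← U0 → U6 ← U3
  U0 is a fork here and U0 is conditioned on, so the path is blocked at U0.
Since every path is blocked, d-separation holds.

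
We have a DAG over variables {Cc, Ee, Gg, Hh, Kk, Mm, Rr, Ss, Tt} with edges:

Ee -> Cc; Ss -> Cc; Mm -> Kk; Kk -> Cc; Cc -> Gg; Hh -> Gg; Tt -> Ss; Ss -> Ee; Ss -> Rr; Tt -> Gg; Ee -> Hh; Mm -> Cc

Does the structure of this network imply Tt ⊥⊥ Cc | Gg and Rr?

6 paths connect Tt and Cc; each must be blocked for d-separation to hold:
Path 1: Tt → Gg ← Cc
  Gg is a collider and Gg is conditioned on, which opens it — no node blocks this path, so it is active.
Path 2: Tt → Gg ← Hh ← Ee → Cc
  Gg is a collider and Gg is conditioned on, which opens it; Hh is a chain and Hh is not conditioned on; Ee is a fork and Ee is not conditioned on — no node blocks this path, so it is active.
Path 3: Tt → Gg ← Hh ← Ee ← Ss → Cc
  Gg is a collider and Gg is conditioned on, which opens it; Hh is a chain and Hh is not conditioned on; Ee is a chain and Ee is not conditioned on; Ss is a fork and Ss is not conditioned on — no node blocks this path, so it is active.
Path 4: Tt → Ss → Cc
  Ss is a chain and Ss is not conditioned on — no node blocks this path, so it is active.
Path 5: Tt → Ss → Ee → Cc
  Ss is a chain and Ss is not conditioned on; Ee is a chain and Ee is not conditioned on — no node blocks this path, so it is active.
Path 6: Tt → Ss → Ee → Hh → Gg ← Cc
  Ss is a chain and Ss is not conditioned on; Ee is a chain and Ee is not conditioned on; Hh is a chain and Hh is not conditioned on; Gg is a collider and Gg is conditioned on, which opens it — no node blocks this path, so it is active.
Because an active path exists, Tt and Cc are not d-separated.

No — Tt and Cc are not d-separated given {Gg, Rr}.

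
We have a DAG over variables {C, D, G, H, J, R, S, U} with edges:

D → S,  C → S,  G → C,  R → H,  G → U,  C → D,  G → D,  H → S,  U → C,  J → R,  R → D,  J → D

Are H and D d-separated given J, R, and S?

No

6 paths connect H and D; each must be blocked for d-separation to hold:
Path 1: H → S ← D
  S is a collider and S is conditioned on, which opens it — no node blocks this path, so it is active.
Path 2: H → S ← C ← G → D
  S is a collider and S is conditioned on, which opens it; C is a chain and C is not conditioned on; G is a fork and G is not conditioned on — no node blocks this path, so it is active.
Path 3: H → S ← C → D
  S is a collider and S is conditioned on, which opens it; C is a fork and C is not conditioned on — no node blocks this path, so it is active.
Path 4: H → S ← C ← U ← G → D
  S is a collider and S is conditioned on, which opens it; C is a chain and C is not conditioned on; U is a chain and U is not conditioned on; G is a fork and G is not conditioned on — no node blocks this path, so it is active.
Path 5: H ← R → D
  R is a fork here and R is conditioned on, so the path is blocked at R.
Path 6: H ← R ← J → D
  R is a chain here and R is conditioned on, so the path is blocked at R.
Since the path H → S ← D is active, H and D are not d-separated given {J, R, S}.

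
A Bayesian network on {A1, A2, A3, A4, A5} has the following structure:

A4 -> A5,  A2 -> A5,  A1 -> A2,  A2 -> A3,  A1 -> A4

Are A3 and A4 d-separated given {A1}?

Enumerating the 2 paths from A3 to A4 and testing each for blocking by {A1}:
Path 1: A3 ← A2 → A5 ← A4
  A5 is a collider here and neither A5 nor any of its descendants is conditioned on, so the collider stays closed — the path is blocked at A5.
Path 2: A3 ← A2 ← A1 → A4
  A1 is a fork here and A1 is conditioned on, so the path is blocked at A1.
Since every path is blocked, d-separation holds.

Yes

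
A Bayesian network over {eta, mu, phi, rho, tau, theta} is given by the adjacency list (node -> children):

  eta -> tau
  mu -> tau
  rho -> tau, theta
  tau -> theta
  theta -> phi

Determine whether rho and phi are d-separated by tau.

No — rho and phi are not d-separated given {tau}.

Enumerating the 2 paths from rho to phi and testing each for blocking by {tau}:
Path 1: rho → theta → phi
  theta is a chain and theta is not conditioned on — no node blocks this path, so it is active.
Path 2: rho → tau → theta → phi
  tau is a chain here and tau is conditioned on, so the path is blocked at tau.
Since the path rho → theta → phi is active, rho and phi are not d-separated given {tau}.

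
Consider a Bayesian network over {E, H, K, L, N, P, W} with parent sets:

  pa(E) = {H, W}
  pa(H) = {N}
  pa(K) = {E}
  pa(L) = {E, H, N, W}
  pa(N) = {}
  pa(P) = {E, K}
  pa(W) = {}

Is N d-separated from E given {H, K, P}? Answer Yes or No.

There are 6 undirected paths between N and E; checking each against the conditioning set {H, K, P}:
  1. N → L ← E — L:collider[blocks] ⇒ blocked
  2. N → L ← H → E — L:collider[blocks]; H:fork[blocks] ⇒ blocked
  3. N → L ← W → E — L:collider[blocks]; W:fork[open] ⇒ blocked
  4. N → H → L ← E — H:chain[blocks]; L:collider[blocks] ⇒ blocked
  5. N → H → L ← W → E — H:chain[blocks]; L:collider[blocks]; W:fork[open] ⇒ blocked
  6. N → H → E — H:chain[blocks] ⇒ blocked
Every path is blocked, so N and E are d-separated given {H, K, P}.

Yes — N and E are d-separated given {H, K, P}.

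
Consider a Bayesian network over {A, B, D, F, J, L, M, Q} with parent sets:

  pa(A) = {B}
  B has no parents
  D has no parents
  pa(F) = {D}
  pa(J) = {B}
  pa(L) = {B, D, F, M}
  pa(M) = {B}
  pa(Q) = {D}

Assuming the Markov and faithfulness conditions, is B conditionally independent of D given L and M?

Enumerating the 4 paths from B to D and testing each for blocking by {L, M}:
Path 1: B → M → L ← F ← D
  M is a chain here and M is conditioned on, so the path is blocked at M.
Path 2: B → M → L ← D
  M is a chain here and M is conditioned on, so the path is blocked at M.
Path 3: B → L ← F ← D
  L is a collider and L is conditioned on, which opens it; F is a chain and F is not conditioned on — no node blocks this path, so it is active.
Path 4: B → L ← D
  L is a collider and L is conditioned on, which opens it — no node blocks this path, so it is active.
At least one path is unblocked, so d-separation fails.

No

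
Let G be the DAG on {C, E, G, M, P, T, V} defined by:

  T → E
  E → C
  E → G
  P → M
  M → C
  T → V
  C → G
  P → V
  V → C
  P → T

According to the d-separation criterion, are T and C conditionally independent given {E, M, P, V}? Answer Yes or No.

Enumerating the 6 paths from T to C and testing each for blocking by {E, M, P, V}:
Path 1: T → V ← P → M → C
  P is a fork here and P is conditioned on, so the path is blocked at P.
Path 2: T → V → C
  V is a chain here and V is conditioned on, so the path is blocked at V.
Path 3: T → E → G ← C
  E is a chain here and E is conditioned on, so the path is blocked at E.
Path 4: T → E → C
  E is a chain here and E is conditioned on, so the path is blocked at E.
Path 5: T ← P → V → C
  P is a fork here and P is conditioned on, so the path is blocked at P.
Path 6: T ← P → M → C
  P is a fork here and P is conditioned on, so the path is blocked at P.
Every path is blocked, so T and C are d-separated given {E, M, P, V}.

Yes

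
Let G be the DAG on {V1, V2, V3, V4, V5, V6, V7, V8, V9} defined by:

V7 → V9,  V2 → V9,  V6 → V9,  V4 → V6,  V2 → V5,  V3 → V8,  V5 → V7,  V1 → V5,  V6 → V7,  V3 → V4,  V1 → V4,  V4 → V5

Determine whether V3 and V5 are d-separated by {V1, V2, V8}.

No — V3 and V5 are not d-separated given {V1, V2, V8}.

There are 6 undirected paths between V3 and V5; checking each against the conditioning set {V1, V2, V8}:
Path 1: V3 → V4 → V6 → V9 ← V2 → V5
  V9 is a collider here and neither V9 nor any of its descendants is conditioned on, so the collider stays closed — the path is blocked at V9.
Path 2: V3 → V4 → V6 → V9 ← V7 ← V5
  V9 is a collider here and neither V9 nor any of its descendants is conditioned on, so the collider stays closed — the path is blocked at V9.
Path 3: V3 → V4 → V6 → V7 → V9 ← V2 → V5
  V9 is a collider here and neither V9 nor any of its descendants is conditioned on, so the collider stays closed — the path is blocked at V9.
Path 4: V3 → V4 → V6 → V7 ← V5
  V7 is a collider here and neither V7 nor any of its descendants is conditioned on, so the collider stays closed — the path is blocked at V7.
Path 5: V3 → V4 ← V1 → V5
  V4 is a collider here and neither V4 nor any of its descendants is conditioned on, so the collider stays closed — the path is blocked at V4.
Path 6: V3 → V4 → V5
  V4 is a chain and V4 is not conditioned on — no node blocks this path, so it is active.
Because an active path exists, V3 and V5 are not d-separated.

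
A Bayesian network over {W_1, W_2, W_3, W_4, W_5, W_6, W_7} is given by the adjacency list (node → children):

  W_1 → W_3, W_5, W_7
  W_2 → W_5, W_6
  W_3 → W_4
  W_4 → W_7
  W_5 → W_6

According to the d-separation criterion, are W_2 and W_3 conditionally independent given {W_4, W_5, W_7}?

No

Enumerating the 4 paths from W_2 to W_3 and testing each for blocking by {W_4, W_5, W_7}:
  1. W_2 → W_5 ← W_1 → W_7 ← W_4 ← W_3 — W_5:collider[open]; W_1:fork[open]; W_7:collider[open]; W_4:chain[blocks] ⇒ blocked
  2. W_2 → W_5 ← W_1 → W_3 — W_5:collider[open]; W_1:fork[open] ⇒ active
  3. W_2 → W_6 ← W_5 ← W_1 → W_7 ← W_4 ← W_3 — W_6:collider[blocks]; W_5:chain[blocks]; W_1:fork[open]; W_7:collider[open]; W_4:chain[blocks] ⇒ blocked
  4. W_2 → W_6 ← W_5 ← W_1 → W_3 — W_6:collider[blocks]; W_5:chain[blocks]; W_1:fork[open] ⇒ blocked
At least one path is unblocked, so d-separation fails.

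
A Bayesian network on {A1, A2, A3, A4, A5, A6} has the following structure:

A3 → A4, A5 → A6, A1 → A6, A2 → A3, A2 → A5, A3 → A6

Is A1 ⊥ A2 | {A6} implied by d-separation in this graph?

No

There are 2 undirected paths between A1 and A2; checking each against the conditioning set {A6}:
  1. A1 → A6 ← A3 ← A2 — A6:collider[open]; A3:chain[open] ⇒ active
  2. A1 → A6 ← A5 ← A2 — A6:collider[open]; A5:chain[open] ⇒ active
At least one path is unblocked, so d-separation fails.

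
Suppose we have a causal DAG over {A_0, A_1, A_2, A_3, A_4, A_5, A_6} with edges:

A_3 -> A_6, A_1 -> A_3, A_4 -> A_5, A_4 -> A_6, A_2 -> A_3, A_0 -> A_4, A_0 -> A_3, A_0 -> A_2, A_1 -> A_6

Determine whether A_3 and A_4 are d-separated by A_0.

4 paths connect A_3 and A_4; each must be blocked for d-separation to hold:
Path 1: A_3 → A_6 ← A_4
  A_6 is a collider here and neither A_6 nor any of its descendants is conditioned on, so the collider stays closed — the path is blocked at A_6.
Path 2: A_3 ← A_0 → A_4
  A_0 is a fork here and A_0 is conditioned on, so the path is blocked at A_0.
Path 3: A_3 ← A_1 → A_6 ← A_4
  A_6 is a collider here and neither A_6 nor any of its descendants is conditioned on, so the collider stays closed — the path is blocked at A_6.
Path 4: A_3 ← A_2 ← A_0 → A_4
  A_0 is a fork here and A_0 is conditioned on, so the path is blocked at A_0.
All paths are blocked; A_3 ⊥ A_4 | {A_0} holds.

Yes — A_3 and A_4 are d-separated given {A_0}.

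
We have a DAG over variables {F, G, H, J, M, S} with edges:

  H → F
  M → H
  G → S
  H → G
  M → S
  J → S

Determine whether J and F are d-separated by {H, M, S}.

There are 2 undirected paths between J and F; checking each against the conditioning set {H, M, S}:
  1. J → S ← M → H → F — S:collider[open]; M:fork[blocks]; H:chain[blocks] ⇒ blocked
  2. J → S ← G ← H → F — S:collider[open]; G:chain[open]; H:fork[blocks] ⇒ blocked
Since every path is blocked, d-separation holds.

Yes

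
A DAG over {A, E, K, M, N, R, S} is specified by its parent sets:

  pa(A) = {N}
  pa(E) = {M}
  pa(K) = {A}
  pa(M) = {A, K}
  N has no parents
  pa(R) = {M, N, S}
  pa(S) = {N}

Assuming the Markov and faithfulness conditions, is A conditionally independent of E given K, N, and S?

Enumerating the 4 paths from A to E and testing each for blocking by {K, N, S}:
Path 1: A → K → M → E
  K is a chain here and K is conditioned on, so the path is blocked at K.
Path 2: A → M → E
  M is a chain and M is not conditioned on — no node blocks this path, so it is active.
Path 3: A ← N → R ← M → E
  N is a fork here and N is conditioned on, so the path is blocked at N.
Path 4: A ← N → S → R ← M → E
  N is a fork here and N is conditioned on, so the path is blocked at N.
At least one path is unblocked, so d-separation fails.

No — A and E are not d-separated given {K, N, S}.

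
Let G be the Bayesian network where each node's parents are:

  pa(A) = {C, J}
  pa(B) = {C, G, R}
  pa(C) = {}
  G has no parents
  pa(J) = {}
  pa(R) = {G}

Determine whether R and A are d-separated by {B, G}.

No

Enumerating the 2 paths from R to A and testing each for blocking by {B, G}:
  1. R → B ← C → A — B:collider[open]; C:fork[open] ⇒ active
  2. R ← G → B ← C → A — G:fork[blocks]; B:collider[open]; C:fork[open] ⇒ blocked
Because an active path exists, R and A are not d-separated.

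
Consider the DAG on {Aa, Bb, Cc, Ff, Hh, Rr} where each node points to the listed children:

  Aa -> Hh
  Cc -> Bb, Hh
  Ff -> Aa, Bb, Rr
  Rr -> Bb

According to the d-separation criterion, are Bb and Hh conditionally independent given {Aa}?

No

There are 3 undirected paths between Bb and Hh; checking each against the conditioning set {Aa}:
Path 1: Bb ← Cc → Hh
  Cc is a fork and Cc is not conditioned on — no node blocks this path, so it is active.
Path 2: Bb ← Rr ← Ff → Aa → Hh
  Aa is a chain here and Aa is conditioned on, so the path is blocked at Aa.
Path 3: Bb ← Ff → Aa → Hh
  Aa is a chain here and Aa is conditioned on, so the path is blocked at Aa.
At least one path is unblocked, so d-separation fails.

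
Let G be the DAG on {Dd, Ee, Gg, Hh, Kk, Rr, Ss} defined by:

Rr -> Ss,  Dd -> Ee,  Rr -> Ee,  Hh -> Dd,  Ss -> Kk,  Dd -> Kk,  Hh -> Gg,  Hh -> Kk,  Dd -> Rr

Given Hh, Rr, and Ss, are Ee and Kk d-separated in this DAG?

No — Ee and Kk are not d-separated given {Hh, Rr, Ss}.

6 paths connect Ee and Kk; each must be blocked for d-separation to hold:
Path 1: Ee ← Rr → Ss → Kk
  Rr is a fork here and Rr is conditioned on, so the path is blocked at Rr.
Path 2: Ee ← Rr ← Dd ← Hh → Kk
  Rr is a chain here and Rr is conditioned on, so the path is blocked at Rr.
Path 3: Ee ← Rr ← Dd → Kk
  Rr is a chain here and Rr is conditioned on, so the path is blocked at Rr.
Path 4: Ee ← Dd ← Hh → Kk
  Hh is a fork here and Hh is conditioned on, so the path is blocked at Hh.
Path 5: Ee ← Dd → Rr → Ss → Kk
  Rr is a chain here and Rr is conditioned on, so the path is blocked at Rr.
Path 6: Ee ← Dd → Kk
  Dd is a fork and Dd is not conditioned on — no node blocks this path, so it is active.
At least one path is unblocked, so d-separation fails.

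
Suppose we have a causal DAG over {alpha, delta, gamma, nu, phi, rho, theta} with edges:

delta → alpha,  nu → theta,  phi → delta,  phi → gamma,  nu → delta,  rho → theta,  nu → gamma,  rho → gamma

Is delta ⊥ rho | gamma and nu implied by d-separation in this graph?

Enumerating the 4 paths from delta to rho and testing each for blocking by {gamma, nu}:
Path 1: delta ← phi → gamma ← rho
  phi is a fork and phi is not conditioned on; gamma is a collider and gamma is conditioned on, which opens it — no node blocks this path, so it is active.
Path 2: delta ← phi → gamma ← nu → theta ← rho
  nu is a fork here and nu is conditioned on, so the path is blocked at nu.
Path 3: delta ← nu → gamma ← rho
  nu is a fork here and nu is conditioned on, so the path is blocked at nu.
Path 4: delta ← nu → theta ← rho
  nu is a fork here and nu is conditioned on, so the path is blocked at nu.
At least one path is unblocked, so d-separation fails.

No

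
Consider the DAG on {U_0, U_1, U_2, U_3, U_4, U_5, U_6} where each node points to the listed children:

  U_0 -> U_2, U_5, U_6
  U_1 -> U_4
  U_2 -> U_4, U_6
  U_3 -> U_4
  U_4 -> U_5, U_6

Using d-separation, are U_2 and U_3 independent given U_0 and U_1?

There are 5 undirected paths between U_2 and U_3; checking each against the conditioning set {U_0, U_1}:
  1. U_2 → U_4 ← U_3 — U_4:collider[blocks] ⇒ blocked
  2. U_2 → U_6 ← U_4 ← U_3 — U_6:collider[blocks]; U_4:chain[open] ⇒ blocked
  3. U_2 → U_6 ← U_0 → U_5 ← U_4 ← U_3 — U_6:collider[blocks]; U_0:fork[blocks]; U_5:collider[blocks]; U_4:chain[open] ⇒ blocked
  4. U_2 ← U_0 → U_6 ← U_4 ← U_3 — U_0:fork[blocks]; U_6:collider[blocks]; U_4:chain[open] ⇒ blocked
  5. U_2 ← U_0 → U_5 ← U_4 ← U_3 — U_0:fork[blocks]; U_5:collider[blocks]; U_4:chain[open] ⇒ blocked
Every path is blocked, so U_2 and U_3 are d-separated given {U_0, U_1}.

Yes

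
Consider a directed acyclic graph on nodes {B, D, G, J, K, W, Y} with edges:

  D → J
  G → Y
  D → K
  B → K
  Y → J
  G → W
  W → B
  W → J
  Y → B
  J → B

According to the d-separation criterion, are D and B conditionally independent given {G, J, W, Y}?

We examine all 6 paths between D and B:
Path 1: D → J ← Y ← G → W → B
  Y is a chain here and Y is conditioned on, so the path is blocked at Y.
Path 2: D → J ← Y → B
  Y is a fork here and Y is conditioned on, so the path is blocked at Y.
Path 3: D → J ← W ← G → Y → B
  W is a chain here and W is conditioned on, so the path is blocked at W.
Path 4: D → J ← W → B
  W is a fork here and W is conditioned on, so the path is blocked at W.
Path 5: D → J → B
  J is a chain here and J is conditioned on, so the path is blocked at J.
Path 6: D → K ← B
  K is a collider here and neither K nor any of its descendants is conditioned on, so the collider stays closed — the path is blocked at K.
Since every path is blocked, d-separation holds.

Yes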